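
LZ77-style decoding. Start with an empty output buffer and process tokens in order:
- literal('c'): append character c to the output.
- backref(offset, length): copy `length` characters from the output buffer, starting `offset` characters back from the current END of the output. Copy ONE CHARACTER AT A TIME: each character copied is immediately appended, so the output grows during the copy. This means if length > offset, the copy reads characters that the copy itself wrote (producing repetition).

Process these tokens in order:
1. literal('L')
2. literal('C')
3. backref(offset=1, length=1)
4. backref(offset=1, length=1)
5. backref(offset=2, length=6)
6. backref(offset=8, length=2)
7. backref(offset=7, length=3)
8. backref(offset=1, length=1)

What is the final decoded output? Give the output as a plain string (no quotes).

Token 1: literal('L'). Output: "L"
Token 2: literal('C'). Output: "LC"
Token 3: backref(off=1, len=1). Copied 'C' from pos 1. Output: "LCC"
Token 4: backref(off=1, len=1). Copied 'C' from pos 2. Output: "LCCC"
Token 5: backref(off=2, len=6) (overlapping!). Copied 'CCCCCC' from pos 2. Output: "LCCCCCCCCC"
Token 6: backref(off=8, len=2). Copied 'CC' from pos 2. Output: "LCCCCCCCCCCC"
Token 7: backref(off=7, len=3). Copied 'CCC' from pos 5. Output: "LCCCCCCCCCCCCCC"
Token 8: backref(off=1, len=1). Copied 'C' from pos 14. Output: "LCCCCCCCCCCCCCCC"

Answer: LCCCCCCCCCCCCCCC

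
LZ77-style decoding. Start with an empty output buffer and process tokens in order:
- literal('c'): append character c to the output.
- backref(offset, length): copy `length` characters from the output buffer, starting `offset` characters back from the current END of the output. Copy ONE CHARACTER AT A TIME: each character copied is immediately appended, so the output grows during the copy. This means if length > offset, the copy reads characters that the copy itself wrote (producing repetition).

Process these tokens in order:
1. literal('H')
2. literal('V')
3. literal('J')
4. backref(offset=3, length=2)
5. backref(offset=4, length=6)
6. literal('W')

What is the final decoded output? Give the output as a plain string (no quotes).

Token 1: literal('H'). Output: "H"
Token 2: literal('V'). Output: "HV"
Token 3: literal('J'). Output: "HVJ"
Token 4: backref(off=3, len=2). Copied 'HV' from pos 0. Output: "HVJHV"
Token 5: backref(off=4, len=6) (overlapping!). Copied 'VJHVVJ' from pos 1. Output: "HVJHVVJHVVJ"
Token 6: literal('W'). Output: "HVJHVVJHVVJW"

Answer: HVJHVVJHVVJW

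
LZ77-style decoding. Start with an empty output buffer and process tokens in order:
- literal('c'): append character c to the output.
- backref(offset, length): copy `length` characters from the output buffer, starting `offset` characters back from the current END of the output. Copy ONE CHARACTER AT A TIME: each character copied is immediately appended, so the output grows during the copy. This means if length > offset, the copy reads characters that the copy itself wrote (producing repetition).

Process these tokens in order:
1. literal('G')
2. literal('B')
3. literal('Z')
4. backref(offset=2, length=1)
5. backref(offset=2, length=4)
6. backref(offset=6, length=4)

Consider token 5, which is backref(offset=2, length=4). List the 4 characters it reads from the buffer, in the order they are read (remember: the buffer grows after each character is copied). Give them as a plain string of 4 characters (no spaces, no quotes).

Token 1: literal('G'). Output: "G"
Token 2: literal('B'). Output: "GB"
Token 3: literal('Z'). Output: "GBZ"
Token 4: backref(off=2, len=1). Copied 'B' from pos 1. Output: "GBZB"
Token 5: backref(off=2, len=4). Buffer before: "GBZB" (len 4)
  byte 1: read out[2]='Z', append. Buffer now: "GBZBZ"
  byte 2: read out[3]='B', append. Buffer now: "GBZBZB"
  byte 3: read out[4]='Z', append. Buffer now: "GBZBZBZ"
  byte 4: read out[5]='B', append. Buffer now: "GBZBZBZB"

Answer: ZBZB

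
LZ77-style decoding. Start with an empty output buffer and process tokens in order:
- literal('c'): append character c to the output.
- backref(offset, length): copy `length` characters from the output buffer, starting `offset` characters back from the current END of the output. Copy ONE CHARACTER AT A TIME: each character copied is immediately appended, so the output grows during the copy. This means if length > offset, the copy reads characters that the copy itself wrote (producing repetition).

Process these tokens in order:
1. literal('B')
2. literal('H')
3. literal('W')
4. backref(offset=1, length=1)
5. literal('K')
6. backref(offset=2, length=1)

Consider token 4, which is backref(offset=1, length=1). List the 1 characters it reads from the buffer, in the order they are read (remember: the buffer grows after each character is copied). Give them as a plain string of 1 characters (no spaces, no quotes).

Token 1: literal('B'). Output: "B"
Token 2: literal('H'). Output: "BH"
Token 3: literal('W'). Output: "BHW"
Token 4: backref(off=1, len=1). Buffer before: "BHW" (len 3)
  byte 1: read out[2]='W', append. Buffer now: "BHWW"

Answer: W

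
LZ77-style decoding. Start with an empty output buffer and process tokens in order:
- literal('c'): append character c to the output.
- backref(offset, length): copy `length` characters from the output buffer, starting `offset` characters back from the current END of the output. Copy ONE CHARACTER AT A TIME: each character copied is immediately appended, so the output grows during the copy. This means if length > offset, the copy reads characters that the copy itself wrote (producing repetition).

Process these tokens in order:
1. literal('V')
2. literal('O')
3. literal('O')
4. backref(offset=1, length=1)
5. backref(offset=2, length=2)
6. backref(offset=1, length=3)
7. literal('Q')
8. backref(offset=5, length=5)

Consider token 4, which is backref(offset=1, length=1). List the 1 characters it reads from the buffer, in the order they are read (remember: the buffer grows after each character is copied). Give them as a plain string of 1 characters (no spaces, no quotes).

Token 1: literal('V'). Output: "V"
Token 2: literal('O'). Output: "VO"
Token 3: literal('O'). Output: "VOO"
Token 4: backref(off=1, len=1). Buffer before: "VOO" (len 3)
  byte 1: read out[2]='O', append. Buffer now: "VOOO"

Answer: O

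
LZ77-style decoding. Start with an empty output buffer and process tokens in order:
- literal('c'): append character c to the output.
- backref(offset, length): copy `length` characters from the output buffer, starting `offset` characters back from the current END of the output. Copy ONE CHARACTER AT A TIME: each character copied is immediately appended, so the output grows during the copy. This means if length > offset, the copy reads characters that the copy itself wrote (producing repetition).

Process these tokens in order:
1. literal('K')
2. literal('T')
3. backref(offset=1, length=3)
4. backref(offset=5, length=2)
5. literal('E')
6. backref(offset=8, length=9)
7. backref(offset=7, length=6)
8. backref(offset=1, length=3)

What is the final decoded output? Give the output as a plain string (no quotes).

Token 1: literal('K'). Output: "K"
Token 2: literal('T'). Output: "KT"
Token 3: backref(off=1, len=3) (overlapping!). Copied 'TTT' from pos 1. Output: "KTTTT"
Token 4: backref(off=5, len=2). Copied 'KT' from pos 0. Output: "KTTTTKT"
Token 5: literal('E'). Output: "KTTTTKTE"
Token 6: backref(off=8, len=9) (overlapping!). Copied 'KTTTTKTEK' from pos 0. Output: "KTTTTKTEKTTTTKTEK"
Token 7: backref(off=7, len=6). Copied 'TTTKTE' from pos 10. Output: "KTTTTKTEKTTTTKTEKTTTKTE"
Token 8: backref(off=1, len=3) (overlapping!). Copied 'EEE' from pos 22. Output: "KTTTTKTEKTTTTKTEKTTTKTEEEE"

Answer: KTTTTKTEKTTTTKTEKTTTKTEEEE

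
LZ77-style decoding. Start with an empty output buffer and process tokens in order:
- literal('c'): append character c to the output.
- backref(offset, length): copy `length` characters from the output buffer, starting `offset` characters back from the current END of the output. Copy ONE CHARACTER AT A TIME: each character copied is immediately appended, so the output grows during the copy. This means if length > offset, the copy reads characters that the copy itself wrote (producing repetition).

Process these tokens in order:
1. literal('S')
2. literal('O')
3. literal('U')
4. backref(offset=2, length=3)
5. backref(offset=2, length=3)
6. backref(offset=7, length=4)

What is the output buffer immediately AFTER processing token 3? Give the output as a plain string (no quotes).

Answer: SOU

Derivation:
Token 1: literal('S'). Output: "S"
Token 2: literal('O'). Output: "SO"
Token 3: literal('U'). Output: "SOU"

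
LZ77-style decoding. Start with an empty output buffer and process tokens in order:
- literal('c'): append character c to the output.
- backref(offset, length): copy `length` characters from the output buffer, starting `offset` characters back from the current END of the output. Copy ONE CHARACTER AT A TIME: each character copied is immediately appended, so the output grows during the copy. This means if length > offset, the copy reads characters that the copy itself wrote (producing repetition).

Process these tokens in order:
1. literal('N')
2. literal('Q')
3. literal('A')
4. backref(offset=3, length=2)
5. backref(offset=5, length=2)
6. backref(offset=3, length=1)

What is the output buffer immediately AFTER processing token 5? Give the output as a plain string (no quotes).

Token 1: literal('N'). Output: "N"
Token 2: literal('Q'). Output: "NQ"
Token 3: literal('A'). Output: "NQA"
Token 4: backref(off=3, len=2). Copied 'NQ' from pos 0. Output: "NQANQ"
Token 5: backref(off=5, len=2). Copied 'NQ' from pos 0. Output: "NQANQNQ"

Answer: NQANQNQ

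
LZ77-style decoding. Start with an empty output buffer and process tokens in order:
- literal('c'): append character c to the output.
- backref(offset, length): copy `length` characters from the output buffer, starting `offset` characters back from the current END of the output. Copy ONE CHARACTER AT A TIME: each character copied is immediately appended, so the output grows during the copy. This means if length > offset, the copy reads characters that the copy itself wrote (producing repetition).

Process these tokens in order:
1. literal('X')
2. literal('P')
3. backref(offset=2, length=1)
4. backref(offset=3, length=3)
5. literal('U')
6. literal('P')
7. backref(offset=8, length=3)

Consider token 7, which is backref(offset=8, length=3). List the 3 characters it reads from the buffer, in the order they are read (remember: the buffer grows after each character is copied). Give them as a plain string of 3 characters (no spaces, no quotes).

Answer: XPX

Derivation:
Token 1: literal('X'). Output: "X"
Token 2: literal('P'). Output: "XP"
Token 3: backref(off=2, len=1). Copied 'X' from pos 0. Output: "XPX"
Token 4: backref(off=3, len=3). Copied 'XPX' from pos 0. Output: "XPXXPX"
Token 5: literal('U'). Output: "XPXXPXU"
Token 6: literal('P'). Output: "XPXXPXUP"
Token 7: backref(off=8, len=3). Buffer before: "XPXXPXUP" (len 8)
  byte 1: read out[0]='X', append. Buffer now: "XPXXPXUPX"
  byte 2: read out[1]='P', append. Buffer now: "XPXXPXUPXP"
  byte 3: read out[2]='X', append. Buffer now: "XPXXPXUPXPX"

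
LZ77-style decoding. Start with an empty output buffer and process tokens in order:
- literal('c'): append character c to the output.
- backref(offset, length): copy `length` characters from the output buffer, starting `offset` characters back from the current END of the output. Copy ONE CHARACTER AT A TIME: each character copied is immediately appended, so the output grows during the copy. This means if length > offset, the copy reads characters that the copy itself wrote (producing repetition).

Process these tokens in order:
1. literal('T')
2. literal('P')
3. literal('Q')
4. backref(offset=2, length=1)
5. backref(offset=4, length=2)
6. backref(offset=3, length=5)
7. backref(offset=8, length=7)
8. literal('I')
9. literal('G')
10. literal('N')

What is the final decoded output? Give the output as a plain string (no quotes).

Answer: TPQPTPPTPPTPTPPTPPIGN

Derivation:
Token 1: literal('T'). Output: "T"
Token 2: literal('P'). Output: "TP"
Token 3: literal('Q'). Output: "TPQ"
Token 4: backref(off=2, len=1). Copied 'P' from pos 1. Output: "TPQP"
Token 5: backref(off=4, len=2). Copied 'TP' from pos 0. Output: "TPQPTP"
Token 6: backref(off=3, len=5) (overlapping!). Copied 'PTPPT' from pos 3. Output: "TPQPTPPTPPT"
Token 7: backref(off=8, len=7). Copied 'PTPPTPP' from pos 3. Output: "TPQPTPPTPPTPTPPTPP"
Token 8: literal('I'). Output: "TPQPTPPTPPTPTPPTPPI"
Token 9: literal('G'). Output: "TPQPTPPTPPTPTPPTPPIG"
Token 10: literal('N'). Output: "TPQPTPPTPPTPTPPTPPIGN"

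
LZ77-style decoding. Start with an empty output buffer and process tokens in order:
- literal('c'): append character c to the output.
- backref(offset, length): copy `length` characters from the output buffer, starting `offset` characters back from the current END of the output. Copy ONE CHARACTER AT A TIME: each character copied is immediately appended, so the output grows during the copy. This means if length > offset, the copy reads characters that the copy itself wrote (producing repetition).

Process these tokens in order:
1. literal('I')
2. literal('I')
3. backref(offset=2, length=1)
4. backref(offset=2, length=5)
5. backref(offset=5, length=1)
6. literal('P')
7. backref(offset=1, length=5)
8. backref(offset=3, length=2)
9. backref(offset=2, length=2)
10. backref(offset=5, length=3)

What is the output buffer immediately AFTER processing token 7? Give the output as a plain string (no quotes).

Token 1: literal('I'). Output: "I"
Token 2: literal('I'). Output: "II"
Token 3: backref(off=2, len=1). Copied 'I' from pos 0. Output: "III"
Token 4: backref(off=2, len=5) (overlapping!). Copied 'IIIII' from pos 1. Output: "IIIIIIII"
Token 5: backref(off=5, len=1). Copied 'I' from pos 3. Output: "IIIIIIIII"
Token 6: literal('P'). Output: "IIIIIIIIIP"
Token 7: backref(off=1, len=5) (overlapping!). Copied 'PPPPP' from pos 9. Output: "IIIIIIIIIPPPPPP"

Answer: IIIIIIIIIPPPPPP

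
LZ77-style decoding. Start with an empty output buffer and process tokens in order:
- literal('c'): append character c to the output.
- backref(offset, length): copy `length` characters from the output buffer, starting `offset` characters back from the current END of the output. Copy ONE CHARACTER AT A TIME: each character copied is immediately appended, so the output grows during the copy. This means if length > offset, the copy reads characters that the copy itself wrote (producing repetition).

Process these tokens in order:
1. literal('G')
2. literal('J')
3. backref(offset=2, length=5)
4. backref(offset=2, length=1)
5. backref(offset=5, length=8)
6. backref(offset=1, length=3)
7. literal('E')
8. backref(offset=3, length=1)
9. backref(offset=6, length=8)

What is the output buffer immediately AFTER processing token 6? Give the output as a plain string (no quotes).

Answer: GJGJGJGJJGJGJJGJJJJ

Derivation:
Token 1: literal('G'). Output: "G"
Token 2: literal('J'). Output: "GJ"
Token 3: backref(off=2, len=5) (overlapping!). Copied 'GJGJG' from pos 0. Output: "GJGJGJG"
Token 4: backref(off=2, len=1). Copied 'J' from pos 5. Output: "GJGJGJGJ"
Token 5: backref(off=5, len=8) (overlapping!). Copied 'JGJGJJGJ' from pos 3. Output: "GJGJGJGJJGJGJJGJ"
Token 6: backref(off=1, len=3) (overlapping!). Copied 'JJJ' from pos 15. Output: "GJGJGJGJJGJGJJGJJJJ"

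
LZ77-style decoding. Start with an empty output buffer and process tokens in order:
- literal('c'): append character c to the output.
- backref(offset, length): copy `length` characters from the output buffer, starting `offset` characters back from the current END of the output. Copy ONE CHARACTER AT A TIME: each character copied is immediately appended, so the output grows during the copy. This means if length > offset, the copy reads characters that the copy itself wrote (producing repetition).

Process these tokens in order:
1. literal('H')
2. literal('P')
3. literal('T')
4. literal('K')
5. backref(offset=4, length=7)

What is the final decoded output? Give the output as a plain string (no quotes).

Token 1: literal('H'). Output: "H"
Token 2: literal('P'). Output: "HP"
Token 3: literal('T'). Output: "HPT"
Token 4: literal('K'). Output: "HPTK"
Token 5: backref(off=4, len=7) (overlapping!). Copied 'HPTKHPT' from pos 0. Output: "HPTKHPTKHPT"

Answer: HPTKHPTKHPT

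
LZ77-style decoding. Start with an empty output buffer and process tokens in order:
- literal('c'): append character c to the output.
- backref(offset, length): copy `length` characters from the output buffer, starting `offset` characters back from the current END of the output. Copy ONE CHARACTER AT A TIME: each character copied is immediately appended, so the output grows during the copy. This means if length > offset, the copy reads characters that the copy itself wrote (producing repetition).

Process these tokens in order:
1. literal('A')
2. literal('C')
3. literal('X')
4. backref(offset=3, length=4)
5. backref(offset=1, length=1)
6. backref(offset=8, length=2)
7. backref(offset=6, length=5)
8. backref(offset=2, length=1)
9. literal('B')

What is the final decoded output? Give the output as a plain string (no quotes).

Token 1: literal('A'). Output: "A"
Token 2: literal('C'). Output: "AC"
Token 3: literal('X'). Output: "ACX"
Token 4: backref(off=3, len=4) (overlapping!). Copied 'ACXA' from pos 0. Output: "ACXACXA"
Token 5: backref(off=1, len=1). Copied 'A' from pos 6. Output: "ACXACXAA"
Token 6: backref(off=8, len=2). Copied 'AC' from pos 0. Output: "ACXACXAAAC"
Token 7: backref(off=6, len=5). Copied 'CXAAA' from pos 4. Output: "ACXACXAAACCXAAA"
Token 8: backref(off=2, len=1). Copied 'A' from pos 13. Output: "ACXACXAAACCXAAAA"
Token 9: literal('B'). Output: "ACXACXAAACCXAAAAB"

Answer: ACXACXAAACCXAAAAB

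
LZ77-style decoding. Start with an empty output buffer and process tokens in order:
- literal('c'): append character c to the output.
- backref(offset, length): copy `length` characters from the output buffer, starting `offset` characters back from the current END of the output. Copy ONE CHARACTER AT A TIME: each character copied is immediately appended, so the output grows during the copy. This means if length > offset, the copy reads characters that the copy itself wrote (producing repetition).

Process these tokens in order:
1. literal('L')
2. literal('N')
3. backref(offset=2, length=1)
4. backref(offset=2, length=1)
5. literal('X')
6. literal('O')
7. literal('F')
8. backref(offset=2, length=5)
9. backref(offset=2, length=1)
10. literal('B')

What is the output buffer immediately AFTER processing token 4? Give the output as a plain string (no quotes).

Token 1: literal('L'). Output: "L"
Token 2: literal('N'). Output: "LN"
Token 3: backref(off=2, len=1). Copied 'L' from pos 0. Output: "LNL"
Token 4: backref(off=2, len=1). Copied 'N' from pos 1. Output: "LNLN"

Answer: LNLN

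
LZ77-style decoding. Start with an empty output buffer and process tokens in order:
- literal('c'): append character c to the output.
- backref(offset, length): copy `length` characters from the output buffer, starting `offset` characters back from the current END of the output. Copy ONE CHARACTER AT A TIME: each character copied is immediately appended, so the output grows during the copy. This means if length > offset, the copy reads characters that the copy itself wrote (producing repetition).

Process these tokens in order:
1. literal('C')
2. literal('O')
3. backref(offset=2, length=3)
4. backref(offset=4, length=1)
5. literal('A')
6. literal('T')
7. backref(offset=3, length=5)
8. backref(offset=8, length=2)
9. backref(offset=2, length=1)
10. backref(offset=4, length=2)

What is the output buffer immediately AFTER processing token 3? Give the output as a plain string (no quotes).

Token 1: literal('C'). Output: "C"
Token 2: literal('O'). Output: "CO"
Token 3: backref(off=2, len=3) (overlapping!). Copied 'COC' from pos 0. Output: "COCOC"

Answer: COCOC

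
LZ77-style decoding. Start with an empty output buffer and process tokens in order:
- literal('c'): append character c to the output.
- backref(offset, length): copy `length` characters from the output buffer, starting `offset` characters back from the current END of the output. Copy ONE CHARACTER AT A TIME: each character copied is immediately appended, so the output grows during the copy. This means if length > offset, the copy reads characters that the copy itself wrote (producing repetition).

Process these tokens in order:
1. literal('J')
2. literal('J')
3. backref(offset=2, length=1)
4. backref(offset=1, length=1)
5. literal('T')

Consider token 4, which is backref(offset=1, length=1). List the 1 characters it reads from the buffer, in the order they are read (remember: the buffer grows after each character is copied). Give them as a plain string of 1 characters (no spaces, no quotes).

Token 1: literal('J'). Output: "J"
Token 2: literal('J'). Output: "JJ"
Token 3: backref(off=2, len=1). Copied 'J' from pos 0. Output: "JJJ"
Token 4: backref(off=1, len=1). Buffer before: "JJJ" (len 3)
  byte 1: read out[2]='J', append. Buffer now: "JJJJ"

Answer: J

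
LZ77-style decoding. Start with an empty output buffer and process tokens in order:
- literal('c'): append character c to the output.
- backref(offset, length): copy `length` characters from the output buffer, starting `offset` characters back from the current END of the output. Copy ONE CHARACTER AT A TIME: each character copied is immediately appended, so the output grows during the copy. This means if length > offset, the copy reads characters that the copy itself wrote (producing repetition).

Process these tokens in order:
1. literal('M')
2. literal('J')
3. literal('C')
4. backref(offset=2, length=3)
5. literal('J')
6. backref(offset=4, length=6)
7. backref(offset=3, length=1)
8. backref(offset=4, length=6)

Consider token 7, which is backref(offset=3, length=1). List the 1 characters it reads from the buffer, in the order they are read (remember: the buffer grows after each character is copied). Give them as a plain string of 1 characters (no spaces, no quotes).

Token 1: literal('M'). Output: "M"
Token 2: literal('J'). Output: "MJ"
Token 3: literal('C'). Output: "MJC"
Token 4: backref(off=2, len=3) (overlapping!). Copied 'JCJ' from pos 1. Output: "MJCJCJ"
Token 5: literal('J'). Output: "MJCJCJJ"
Token 6: backref(off=4, len=6) (overlapping!). Copied 'JCJJJC' from pos 3. Output: "MJCJCJJJCJJJC"
Token 7: backref(off=3, len=1). Buffer before: "MJCJCJJJCJJJC" (len 13)
  byte 1: read out[10]='J', append. Buffer now: "MJCJCJJJCJJJCJ"

Answer: J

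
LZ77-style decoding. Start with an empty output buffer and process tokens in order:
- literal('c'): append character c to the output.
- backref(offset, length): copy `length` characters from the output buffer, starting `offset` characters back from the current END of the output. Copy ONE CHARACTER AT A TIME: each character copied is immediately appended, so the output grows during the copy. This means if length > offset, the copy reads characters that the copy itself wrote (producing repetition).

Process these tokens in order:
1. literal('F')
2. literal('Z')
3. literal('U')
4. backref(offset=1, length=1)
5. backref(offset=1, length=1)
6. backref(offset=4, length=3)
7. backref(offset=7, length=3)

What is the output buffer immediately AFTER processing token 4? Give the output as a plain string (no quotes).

Answer: FZUU

Derivation:
Token 1: literal('F'). Output: "F"
Token 2: literal('Z'). Output: "FZ"
Token 3: literal('U'). Output: "FZU"
Token 4: backref(off=1, len=1). Copied 'U' from pos 2. Output: "FZUU"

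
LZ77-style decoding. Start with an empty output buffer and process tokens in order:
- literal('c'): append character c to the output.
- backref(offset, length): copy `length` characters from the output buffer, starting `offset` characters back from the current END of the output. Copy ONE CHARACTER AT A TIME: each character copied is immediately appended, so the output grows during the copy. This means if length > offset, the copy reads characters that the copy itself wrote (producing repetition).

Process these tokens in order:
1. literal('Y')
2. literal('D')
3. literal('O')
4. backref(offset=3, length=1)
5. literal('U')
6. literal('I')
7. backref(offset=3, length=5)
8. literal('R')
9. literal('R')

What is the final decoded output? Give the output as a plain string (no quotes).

Answer: YDOYUIYUIYURR

Derivation:
Token 1: literal('Y'). Output: "Y"
Token 2: literal('D'). Output: "YD"
Token 3: literal('O'). Output: "YDO"
Token 4: backref(off=3, len=1). Copied 'Y' from pos 0. Output: "YDOY"
Token 5: literal('U'). Output: "YDOYU"
Token 6: literal('I'). Output: "YDOYUI"
Token 7: backref(off=3, len=5) (overlapping!). Copied 'YUIYU' from pos 3. Output: "YDOYUIYUIYU"
Token 8: literal('R'). Output: "YDOYUIYUIYUR"
Token 9: literal('R'). Output: "YDOYUIYUIYURR"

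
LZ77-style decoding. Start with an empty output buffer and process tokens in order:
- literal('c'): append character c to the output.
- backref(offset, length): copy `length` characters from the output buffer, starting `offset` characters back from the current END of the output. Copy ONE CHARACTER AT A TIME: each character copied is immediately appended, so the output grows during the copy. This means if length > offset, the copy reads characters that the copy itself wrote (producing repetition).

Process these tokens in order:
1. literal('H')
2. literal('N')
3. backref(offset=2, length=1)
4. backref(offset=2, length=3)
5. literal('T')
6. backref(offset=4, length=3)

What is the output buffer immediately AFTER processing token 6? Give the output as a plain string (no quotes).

Answer: HNHNHNTNHN

Derivation:
Token 1: literal('H'). Output: "H"
Token 2: literal('N'). Output: "HN"
Token 3: backref(off=2, len=1). Copied 'H' from pos 0. Output: "HNH"
Token 4: backref(off=2, len=3) (overlapping!). Copied 'NHN' from pos 1. Output: "HNHNHN"
Token 5: literal('T'). Output: "HNHNHNT"
Token 6: backref(off=4, len=3). Copied 'NHN' from pos 3. Output: "HNHNHNTNHN"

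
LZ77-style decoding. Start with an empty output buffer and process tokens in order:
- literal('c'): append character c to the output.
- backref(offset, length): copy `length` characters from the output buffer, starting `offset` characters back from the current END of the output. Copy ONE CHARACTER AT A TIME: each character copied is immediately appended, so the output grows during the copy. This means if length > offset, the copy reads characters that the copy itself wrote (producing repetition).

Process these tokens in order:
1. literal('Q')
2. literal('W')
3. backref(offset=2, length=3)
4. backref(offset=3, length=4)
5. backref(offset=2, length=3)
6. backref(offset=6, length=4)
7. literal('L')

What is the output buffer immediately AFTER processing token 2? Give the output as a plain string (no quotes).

Token 1: literal('Q'). Output: "Q"
Token 2: literal('W'). Output: "QW"

Answer: QW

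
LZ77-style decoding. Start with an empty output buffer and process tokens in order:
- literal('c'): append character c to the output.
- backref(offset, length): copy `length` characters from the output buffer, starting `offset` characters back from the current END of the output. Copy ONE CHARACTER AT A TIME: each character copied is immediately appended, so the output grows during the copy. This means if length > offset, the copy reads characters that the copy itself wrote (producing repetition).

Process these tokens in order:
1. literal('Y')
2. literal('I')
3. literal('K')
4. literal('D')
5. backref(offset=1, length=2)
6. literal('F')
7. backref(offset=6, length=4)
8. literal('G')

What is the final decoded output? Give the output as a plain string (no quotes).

Answer: YIKDDDFIKDDG

Derivation:
Token 1: literal('Y'). Output: "Y"
Token 2: literal('I'). Output: "YI"
Token 3: literal('K'). Output: "YIK"
Token 4: literal('D'). Output: "YIKD"
Token 5: backref(off=1, len=2) (overlapping!). Copied 'DD' from pos 3. Output: "YIKDDD"
Token 6: literal('F'). Output: "YIKDDDF"
Token 7: backref(off=6, len=4). Copied 'IKDD' from pos 1. Output: "YIKDDDFIKDD"
Token 8: literal('G'). Output: "YIKDDDFIKDDG"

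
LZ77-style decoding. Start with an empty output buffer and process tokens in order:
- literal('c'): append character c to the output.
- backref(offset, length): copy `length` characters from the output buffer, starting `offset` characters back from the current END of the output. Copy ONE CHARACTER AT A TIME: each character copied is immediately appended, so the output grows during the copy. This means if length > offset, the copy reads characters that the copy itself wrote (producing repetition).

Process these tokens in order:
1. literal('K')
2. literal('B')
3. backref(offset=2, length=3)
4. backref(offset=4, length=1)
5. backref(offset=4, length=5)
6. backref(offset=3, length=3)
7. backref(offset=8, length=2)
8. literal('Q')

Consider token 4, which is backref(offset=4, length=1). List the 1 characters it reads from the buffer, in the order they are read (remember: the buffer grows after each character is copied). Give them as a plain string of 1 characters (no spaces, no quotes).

Token 1: literal('K'). Output: "K"
Token 2: literal('B'). Output: "KB"
Token 3: backref(off=2, len=3) (overlapping!). Copied 'KBK' from pos 0. Output: "KBKBK"
Token 4: backref(off=4, len=1). Buffer before: "KBKBK" (len 5)
  byte 1: read out[1]='B', append. Buffer now: "KBKBKB"

Answer: B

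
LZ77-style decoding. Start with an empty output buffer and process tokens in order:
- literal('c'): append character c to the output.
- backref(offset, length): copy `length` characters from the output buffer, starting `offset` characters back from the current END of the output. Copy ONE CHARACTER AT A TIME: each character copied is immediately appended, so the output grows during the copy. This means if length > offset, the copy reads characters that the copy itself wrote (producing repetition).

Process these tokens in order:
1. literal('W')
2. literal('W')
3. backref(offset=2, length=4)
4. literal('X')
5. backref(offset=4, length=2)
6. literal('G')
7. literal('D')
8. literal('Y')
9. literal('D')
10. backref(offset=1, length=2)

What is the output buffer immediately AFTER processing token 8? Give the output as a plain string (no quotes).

Token 1: literal('W'). Output: "W"
Token 2: literal('W'). Output: "WW"
Token 3: backref(off=2, len=4) (overlapping!). Copied 'WWWW' from pos 0. Output: "WWWWWW"
Token 4: literal('X'). Output: "WWWWWWX"
Token 5: backref(off=4, len=2). Copied 'WW' from pos 3. Output: "WWWWWWXWW"
Token 6: literal('G'). Output: "WWWWWWXWWG"
Token 7: literal('D'). Output: "WWWWWWXWWGD"
Token 8: literal('Y'). Output: "WWWWWWXWWGDY"

Answer: WWWWWWXWWGDY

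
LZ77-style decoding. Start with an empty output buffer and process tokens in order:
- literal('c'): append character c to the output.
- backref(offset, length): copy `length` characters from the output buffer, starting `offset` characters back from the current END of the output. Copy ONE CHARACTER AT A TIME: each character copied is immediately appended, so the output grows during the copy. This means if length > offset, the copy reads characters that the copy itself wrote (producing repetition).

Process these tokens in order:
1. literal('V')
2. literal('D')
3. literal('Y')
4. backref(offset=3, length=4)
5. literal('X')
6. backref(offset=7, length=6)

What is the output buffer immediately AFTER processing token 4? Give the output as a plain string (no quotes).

Answer: VDYVDYV

Derivation:
Token 1: literal('V'). Output: "V"
Token 2: literal('D'). Output: "VD"
Token 3: literal('Y'). Output: "VDY"
Token 4: backref(off=3, len=4) (overlapping!). Copied 'VDYV' from pos 0. Output: "VDYVDYV"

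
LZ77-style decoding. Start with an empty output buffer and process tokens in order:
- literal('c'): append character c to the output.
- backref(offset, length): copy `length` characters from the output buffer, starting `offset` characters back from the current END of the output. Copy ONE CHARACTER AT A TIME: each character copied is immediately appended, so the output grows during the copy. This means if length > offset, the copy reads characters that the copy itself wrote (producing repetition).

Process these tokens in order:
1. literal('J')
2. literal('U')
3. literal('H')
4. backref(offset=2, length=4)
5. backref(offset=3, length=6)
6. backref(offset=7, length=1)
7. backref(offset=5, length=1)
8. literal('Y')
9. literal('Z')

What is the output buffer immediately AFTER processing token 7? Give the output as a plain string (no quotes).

Answer: JUHUHUHHUHHUHHH

Derivation:
Token 1: literal('J'). Output: "J"
Token 2: literal('U'). Output: "JU"
Token 3: literal('H'). Output: "JUH"
Token 4: backref(off=2, len=4) (overlapping!). Copied 'UHUH' from pos 1. Output: "JUHUHUH"
Token 5: backref(off=3, len=6) (overlapping!). Copied 'HUHHUH' from pos 4. Output: "JUHUHUHHUHHUH"
Token 6: backref(off=7, len=1). Copied 'H' from pos 6. Output: "JUHUHUHHUHHUHH"
Token 7: backref(off=5, len=1). Copied 'H' from pos 9. Output: "JUHUHUHHUHHUHHH"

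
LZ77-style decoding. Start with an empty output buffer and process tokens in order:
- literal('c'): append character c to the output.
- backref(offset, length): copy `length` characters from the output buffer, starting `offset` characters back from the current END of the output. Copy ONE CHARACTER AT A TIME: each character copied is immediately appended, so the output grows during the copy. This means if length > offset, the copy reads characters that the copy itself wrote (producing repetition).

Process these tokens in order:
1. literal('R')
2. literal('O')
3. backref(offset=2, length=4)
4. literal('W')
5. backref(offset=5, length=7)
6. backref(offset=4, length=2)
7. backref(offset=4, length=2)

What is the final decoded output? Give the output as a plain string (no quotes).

Answer: ROROROWROROWROOWRO

Derivation:
Token 1: literal('R'). Output: "R"
Token 2: literal('O'). Output: "RO"
Token 3: backref(off=2, len=4) (overlapping!). Copied 'RORO' from pos 0. Output: "RORORO"
Token 4: literal('W'). Output: "ROROROW"
Token 5: backref(off=5, len=7) (overlapping!). Copied 'ROROWRO' from pos 2. Output: "ROROROWROROWRO"
Token 6: backref(off=4, len=2). Copied 'OW' from pos 10. Output: "ROROROWROROWROOW"
Token 7: backref(off=4, len=2). Copied 'RO' from pos 12. Output: "ROROROWROROWROOWRO"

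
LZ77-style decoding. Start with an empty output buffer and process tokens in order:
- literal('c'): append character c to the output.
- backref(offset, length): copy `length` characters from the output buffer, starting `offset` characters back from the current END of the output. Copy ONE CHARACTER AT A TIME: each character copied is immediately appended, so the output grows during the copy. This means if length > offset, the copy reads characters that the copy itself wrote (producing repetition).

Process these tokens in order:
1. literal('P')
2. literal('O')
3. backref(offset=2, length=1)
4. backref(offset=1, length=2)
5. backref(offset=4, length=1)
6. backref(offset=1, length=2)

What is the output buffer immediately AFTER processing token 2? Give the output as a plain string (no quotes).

Token 1: literal('P'). Output: "P"
Token 2: literal('O'). Output: "PO"

Answer: PO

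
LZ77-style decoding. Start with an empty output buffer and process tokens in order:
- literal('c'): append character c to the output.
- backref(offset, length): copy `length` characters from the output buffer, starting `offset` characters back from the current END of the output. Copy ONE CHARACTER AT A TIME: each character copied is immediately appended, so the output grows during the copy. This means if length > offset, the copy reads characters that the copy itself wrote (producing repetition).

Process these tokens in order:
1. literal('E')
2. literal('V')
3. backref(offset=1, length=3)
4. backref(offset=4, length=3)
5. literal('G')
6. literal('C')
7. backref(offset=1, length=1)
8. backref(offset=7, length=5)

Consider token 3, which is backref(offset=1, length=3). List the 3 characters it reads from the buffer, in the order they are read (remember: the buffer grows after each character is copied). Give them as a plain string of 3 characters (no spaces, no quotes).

Answer: VVV

Derivation:
Token 1: literal('E'). Output: "E"
Token 2: literal('V'). Output: "EV"
Token 3: backref(off=1, len=3). Buffer before: "EV" (len 2)
  byte 1: read out[1]='V', append. Buffer now: "EVV"
  byte 2: read out[2]='V', append. Buffer now: "EVVV"
  byte 3: read out[3]='V', append. Buffer now: "EVVVV"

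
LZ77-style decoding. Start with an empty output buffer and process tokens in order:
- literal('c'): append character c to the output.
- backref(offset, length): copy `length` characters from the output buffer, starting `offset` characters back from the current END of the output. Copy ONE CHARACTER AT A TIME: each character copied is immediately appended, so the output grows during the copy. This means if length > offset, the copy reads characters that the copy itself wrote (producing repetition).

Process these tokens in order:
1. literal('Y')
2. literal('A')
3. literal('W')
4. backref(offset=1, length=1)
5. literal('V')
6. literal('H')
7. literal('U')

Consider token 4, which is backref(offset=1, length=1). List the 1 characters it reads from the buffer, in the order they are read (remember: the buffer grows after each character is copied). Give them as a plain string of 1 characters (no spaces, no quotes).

Answer: W

Derivation:
Token 1: literal('Y'). Output: "Y"
Token 2: literal('A'). Output: "YA"
Token 3: literal('W'). Output: "YAW"
Token 4: backref(off=1, len=1). Buffer before: "YAW" (len 3)
  byte 1: read out[2]='W', append. Buffer now: "YAWW"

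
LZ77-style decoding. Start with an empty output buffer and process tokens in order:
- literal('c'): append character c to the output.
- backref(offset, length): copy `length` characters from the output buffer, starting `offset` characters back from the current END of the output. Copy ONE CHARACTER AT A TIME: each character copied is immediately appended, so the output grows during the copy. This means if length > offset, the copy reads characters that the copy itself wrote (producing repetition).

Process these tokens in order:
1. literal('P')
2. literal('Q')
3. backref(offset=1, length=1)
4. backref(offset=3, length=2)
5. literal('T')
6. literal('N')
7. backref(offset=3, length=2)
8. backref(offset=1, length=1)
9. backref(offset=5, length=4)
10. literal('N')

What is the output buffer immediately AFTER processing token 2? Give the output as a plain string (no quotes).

Token 1: literal('P'). Output: "P"
Token 2: literal('Q'). Output: "PQ"

Answer: PQ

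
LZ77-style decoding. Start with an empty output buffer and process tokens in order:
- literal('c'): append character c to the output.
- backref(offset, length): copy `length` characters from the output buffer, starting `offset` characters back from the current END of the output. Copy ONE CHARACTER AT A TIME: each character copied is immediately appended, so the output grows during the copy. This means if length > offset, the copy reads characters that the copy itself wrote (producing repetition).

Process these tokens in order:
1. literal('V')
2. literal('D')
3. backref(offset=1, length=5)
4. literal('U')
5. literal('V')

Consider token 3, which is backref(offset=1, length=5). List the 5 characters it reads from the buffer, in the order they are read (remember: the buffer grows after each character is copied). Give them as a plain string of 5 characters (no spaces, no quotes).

Answer: DDDDD

Derivation:
Token 1: literal('V'). Output: "V"
Token 2: literal('D'). Output: "VD"
Token 3: backref(off=1, len=5). Buffer before: "VD" (len 2)
  byte 1: read out[1]='D', append. Buffer now: "VDD"
  byte 2: read out[2]='D', append. Buffer now: "VDDD"
  byte 3: read out[3]='D', append. Buffer now: "VDDDD"
  byte 4: read out[4]='D', append. Buffer now: "VDDDDD"
  byte 5: read out[5]='D', append. Buffer now: "VDDDDDD"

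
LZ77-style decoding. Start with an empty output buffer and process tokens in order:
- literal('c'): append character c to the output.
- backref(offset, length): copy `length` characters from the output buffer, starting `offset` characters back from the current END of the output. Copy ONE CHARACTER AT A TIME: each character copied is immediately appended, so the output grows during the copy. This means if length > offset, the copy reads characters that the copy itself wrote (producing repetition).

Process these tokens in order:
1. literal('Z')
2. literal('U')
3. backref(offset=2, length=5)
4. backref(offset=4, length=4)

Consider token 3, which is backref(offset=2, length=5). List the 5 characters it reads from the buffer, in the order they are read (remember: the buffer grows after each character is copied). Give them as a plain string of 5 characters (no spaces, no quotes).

Answer: ZUZUZ

Derivation:
Token 1: literal('Z'). Output: "Z"
Token 2: literal('U'). Output: "ZU"
Token 3: backref(off=2, len=5). Buffer before: "ZU" (len 2)
  byte 1: read out[0]='Z', append. Buffer now: "ZUZ"
  byte 2: read out[1]='U', append. Buffer now: "ZUZU"
  byte 3: read out[2]='Z', append. Buffer now: "ZUZUZ"
  byte 4: read out[3]='U', append. Buffer now: "ZUZUZU"
  byte 5: read out[4]='Z', append. Buffer now: "ZUZUZUZ"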